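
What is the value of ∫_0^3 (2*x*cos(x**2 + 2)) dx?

sin(11) - sin(2)

Let u = x**2 + 2, so du = 2*x dx. When x = 0, u = 2; when x = 3, u = 11.
The integral becomes ∫ cos(u) du from 2 to 11, with antiderivative sin(u).
Back in x: F(x) = sin(x**2 + 2).
Then F(3) - F(0) = (sin(11)) - (sin(2)) = sin(11) - sin(2).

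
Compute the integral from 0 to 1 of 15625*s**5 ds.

15625/6

Let u = 5*s, so du = 5 ds. When s = 0, u = 0; when s = 1, u = 5.
The integral becomes ∫ u**5 du from 0 to 5, with antiderivative u**6/6.
Back in s: F(s) = 15625*s**6/6.
Then F(1) - F(0) = (15625/6) - (0) = 15625/6.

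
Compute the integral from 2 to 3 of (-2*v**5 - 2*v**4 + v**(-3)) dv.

By the power rule, an antiderivative is F(v) = -v**6/3 - 2*v**5/5 - 1/(2*v**2).
Then F(3) - F(2) = (-30623/90) - (-4111/120) = -110159/360.

-110159/360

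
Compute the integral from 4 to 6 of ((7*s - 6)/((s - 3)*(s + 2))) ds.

Factor the denominator: s**2 - s - 6 = (s + 2)(s - 3).
Partial fractions: (7*s - 6)/((s - 3)*(s + 2)) = 4/(s + 2) + 3/(s - 3).
An antiderivative is F(s) = 3*log(s - 3) + 4*log(s + 2).
Then F(6) - F(4) = (3*log(3) + 12*log(2)) - (4*log(2) + 4*log(3)) = -log(3) + 8*log(2).

-log(3) + 8*log(2)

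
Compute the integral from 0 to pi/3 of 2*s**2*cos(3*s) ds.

Integrate by parts twice (u = s^2, dv = 2*cos(3*s) ds).
An antiderivative is F(s) = 2*s**2*sin(3*s)/3 + 4*s*cos(3*s)/9 - 4*sin(3*s)/27.
Then F(pi/3) - F(0) = (-4*pi/27) - (0) = -4*pi/27.

-4*pi/27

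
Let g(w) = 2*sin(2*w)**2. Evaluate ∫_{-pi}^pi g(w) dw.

2*pi

Use the identity sin^2(2*w) = (1 - cos(4*w))/2.
An antiderivative is F(w) = w - sin(4*w)/4.
Then F(pi) - F(-pi) = (pi) - (-pi) = 2*pi.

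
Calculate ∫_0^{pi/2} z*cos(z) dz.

Integrate by parts once (u = z, dv = cos(z) dz).
An antiderivative is F(z) = z*sin(z) + cos(z).
Then F(pi/2) - F(0) = (pi/2) - (1) = -1 + pi/2.

-1 + pi/2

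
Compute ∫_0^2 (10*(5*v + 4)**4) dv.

214720

Let u = 5*v + 4, so du = 5 dv. When v = 0, u = 4; when v = 2, u = 14.
The integral becomes 2·∫ u**4 du from 4 to 14, with antiderivative 2*u**5/5.
Back in v: F(v) = 2*(5*v + 4)**5/5.
Then F(2) - F(0) = (1075648/5) - (2048/5) = 214720.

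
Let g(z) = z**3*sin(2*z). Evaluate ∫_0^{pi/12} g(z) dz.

-3/16 - sqrt(3)*pi**3/6912 + pi**2/384 + sqrt(3)*pi/32

Integrate by parts 3 times (u = z^3, dv = sin(2*z) dz).
An antiderivative is F(z) = -z**3*cos(2*z)/2 + 3*z**2*sin(2*z)/4 + 3*z*cos(2*z)/4 - 3*sin(2*z)/8.
Then F(pi/12) - F(0) = (-3/16 - sqrt(3)*pi**3/6912 + pi**2/384 + sqrt(3)*pi/32) - (0) = -3/16 - sqrt(3)*pi**3/6912 + pi**2/384 + sqrt(3)*pi/32.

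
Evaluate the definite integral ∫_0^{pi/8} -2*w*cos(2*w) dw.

Integrate by parts once (u = w, dv = -2*cos(2*w) dw).
An antiderivative is F(w) = -w*sin(2*w) - cos(2*w)/2.
Then F(pi/8) - F(0) = (sqrt(2)*(-4 - pi)/16) - (-1/2) = -sqrt(2)/4 - sqrt(2)*pi/16 + 1/2.

-sqrt(2)/4 - sqrt(2)*pi/16 + 1/2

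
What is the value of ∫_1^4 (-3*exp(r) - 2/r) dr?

-3*exp(4) - log(16) + 3*exp(1)

An antiderivative is F(r) = -3*exp(r) - 2*log(r).
Then F(4) - F(1) = (-3*exp(4) - log(16)) - (-3*exp(1)) = -3*exp(4) - log(16) + 3*exp(1).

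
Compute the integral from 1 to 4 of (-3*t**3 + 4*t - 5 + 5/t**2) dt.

-345/2

By the power rule, an antiderivative is F(t) = -3*t**4/4 + 2*t**2 - 5*t - 5/t.
Then F(4) - F(1) = (-725/4) - (-35/4) = -345/2.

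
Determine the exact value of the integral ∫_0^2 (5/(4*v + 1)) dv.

An antiderivative is F(v) = 5*log(4*v + 1)/4.
Then F(2) - F(0) = (5*log(3)/2) - (0) = 5*log(3)/2.

5*log(3)/2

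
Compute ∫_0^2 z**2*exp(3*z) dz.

Integrate by parts twice (u = z^2, dv = exp(3*z) dz).
An antiderivative is F(z) = (9*z**2 - 6*z + 2)*exp(3*z)/27.
Then F(2) - F(0) = (26*exp(6)/27) - (2/27) = -2/27 + 26*exp(6)/27.

-2/27 + 26*exp(6)/27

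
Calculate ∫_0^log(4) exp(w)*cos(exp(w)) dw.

-sin(1) + sin(4)

Let u = exp(w), so du = exp(w) dw. When w = 0, u = 1; when w = log(4), u = 4.
The integral becomes ∫ cos(u) du from 1 to 4, with antiderivative sin(u).
Back in w: F(w) = sin(exp(w)).
Then F(log(4)) - F(0) = (sin(4)) - (sin(1)) = -sin(1) + sin(4).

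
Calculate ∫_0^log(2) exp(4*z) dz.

15/4

Let u = exp(z), so du = exp(z) dz. When z = 0, u = 1; when z = log(2), u = 2.
The integral becomes ∫ u**3 du from 1 to 2, with antiderivative u**4/4.
Back in z: F(z) = exp(4*z)/4.
Then F(log(2)) - F(0) = (4) - (1/4) = 15/4.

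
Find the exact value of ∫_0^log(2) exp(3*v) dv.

7/3

Let u = exp(v), so du = exp(v) dv. When v = 0, u = 1; when v = log(2), u = 2.
The integral becomes ∫ u**2 du from 1 to 2, with antiderivative u**3/3.
Back in v: F(v) = exp(3*v)/3.
Then F(log(2)) - F(0) = (8/3) - (1/3) = 7/3.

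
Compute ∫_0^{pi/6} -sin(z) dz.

An antiderivative is F(z) = cos(z).
Then F(pi/6) - F(0) = (sqrt(3)/2) - (1) = -1 + sqrt(3)/2.

-1 + sqrt(3)/2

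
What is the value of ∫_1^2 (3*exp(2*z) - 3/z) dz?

An antiderivative is F(z) = 3*exp(2*z)/2 - 3*log(z).
Then F(2) - F(1) = (-log(8) + 3*exp(4)/2) - (3*exp(2)/2) = -3*exp(2)/2 - log(8) + 3*exp(4)/2.

-3*exp(2)/2 - log(8) + 3*exp(4)/2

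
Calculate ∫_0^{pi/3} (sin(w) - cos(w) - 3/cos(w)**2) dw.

1/2 - 7*sqrt(3)/2

An antiderivative is F(w) = -sin(w) - cos(w) - 3*tan(w).
Then F(pi/3) - F(0) = (-7*sqrt(3)/2 - 1/2) - (-1) = 1/2 - 7*sqrt(3)/2.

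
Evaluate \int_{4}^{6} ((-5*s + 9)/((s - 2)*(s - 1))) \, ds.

Factor the denominator: s**2 - 3*s + 2 = (s - 1)(s - 2).
Partial fractions: (-5*s + 9)/((s - 2)*(s - 1)) = -4/(s - 1) - 1/(s - 2).
An antiderivative is F(s) = -log(s - 2) - 4*log(s - 1).
Then F(6) - F(4) = (-4*log(5) - 2*log(2)) - (-4*log(3) - log(2)) = -4*log(5) - log(2) + 4*log(3).

-4*log(5) - log(2) + 4*log(3)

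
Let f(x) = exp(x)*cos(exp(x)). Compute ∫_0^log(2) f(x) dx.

-sin(1) + sin(2)

Let u = exp(x), so du = exp(x) dx. When x = 0, u = 1; when x = log(2), u = 2.
The integral becomes ∫ cos(u) du from 1 to 2, with antiderivative sin(u).
Back in x: F(x) = sin(exp(x)).
Then F(log(2)) - F(0) = (sin(2)) - (sin(1)) = -sin(1) + sin(2).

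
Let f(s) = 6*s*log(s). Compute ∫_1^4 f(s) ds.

-45/2 + 96*log(2)

Integrate by parts once (u = ln s, dv = 6*s ds).
An antiderivative is F(s) = 3*s**2*(2*log(s) - 1)/2.
Then F(4) - F(1) = (-24 + 96*log(2)) - (-3/2) = -45/2 + 96*log(2).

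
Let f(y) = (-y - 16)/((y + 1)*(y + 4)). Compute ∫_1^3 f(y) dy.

Factor the denominator: y**2 + 5*y + 4 = (y + 4)(y + 1).
Partial fractions: (-y - 16)/((y + 1)*(y + 4)) = 4/(y + 4) - 5/(y + 1).
An antiderivative is F(y) = -5*log(y + 1) + 4*log(y + 4).
Then F(3) - F(1) = (-10*log(2) + 4*log(7)) - (-5*log(2) + 4*log(5)) = -4*log(5) - 5*log(2) + 4*log(7).

-4*log(5) - 5*log(2) + 4*log(7)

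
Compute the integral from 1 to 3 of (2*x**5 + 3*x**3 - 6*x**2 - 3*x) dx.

716/3

By the power rule, an antiderivative is F(x) = x**6/3 + 3*x**4/4 - 2*x**3 - 3*x**2/2.
Then F(3) - F(1) = (945/4) - (-29/12) = 716/3.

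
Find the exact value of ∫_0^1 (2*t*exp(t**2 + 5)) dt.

Let u = t**2 + 5, so du = 2*t dt. When t = 0, u = 5; when t = 1, u = 6.
The integral becomes ∫ exp(u) du from 5 to 6, with antiderivative exp(u).
Back in t: F(t) = exp(t**2 + 5).
Then F(1) - F(0) = (exp(6)) - (exp(5)) = -exp(5) + exp(6).

-exp(5) + exp(6)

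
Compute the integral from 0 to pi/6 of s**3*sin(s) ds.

Integrate by parts 3 times (u = s^3, dv = sin(s) ds).
An antiderivative is F(s) = -s**3*cos(s) + 3*s**2*sin(s) + 6*s*cos(s) - 6*sin(s).
Then F(pi/6) - F(0) = (-3 - sqrt(3)*pi**3/432 + pi**2/24 + sqrt(3)*pi/2) - (0) = -3 - sqrt(3)*pi**3/432 + pi**2/24 + sqrt(3)*pi/2.

-3 - sqrt(3)*pi**3/432 + pi**2/24 + sqrt(3)*pi/2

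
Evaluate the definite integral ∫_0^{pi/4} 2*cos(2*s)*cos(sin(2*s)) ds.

sin(1)

Let u = sin(2*s), so du = 2*cos(2*s) ds. When s = 0, u = 0; when s = pi/4, u = 1.
The integral becomes ∫ cos(u) du from 0 to 1, with antiderivative sin(u).
Back in s: F(s) = sin(sin(2*s)).
Then F(pi/4) - F(0) = (sin(1)) - (0) = sin(1).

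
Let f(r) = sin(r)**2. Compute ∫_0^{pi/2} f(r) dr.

pi/4

Use the identity sin^2(r) = (1 - cos(2*r))/2.
An antiderivative is F(r) = r/2 - sin(2*r)/4.
Then F(pi/2) - F(0) = (pi/4) - (0) = pi/4.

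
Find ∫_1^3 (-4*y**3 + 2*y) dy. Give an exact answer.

By the power rule, an antiderivative is F(y) = -y**4 + y**2.
Then F(3) - F(1) = (-72) - (0) = -72.

-72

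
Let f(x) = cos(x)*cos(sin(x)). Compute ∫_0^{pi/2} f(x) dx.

Let u = sin(x), so du = cos(x) dx. When x = 0, u = 0; when x = pi/2, u = 1.
The integral becomes ∫ cos(u) du from 0 to 1, with antiderivative sin(u).
Back in x: F(x) = sin(sin(x)).
Then F(pi/2) - F(0) = (sin(1)) - (0) = sin(1).

sin(1)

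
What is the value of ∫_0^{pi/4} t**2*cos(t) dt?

sqrt(2)*(-32 + pi**2 + 8*pi)/32

Integrate by parts twice (u = t^2, dv = cos(t) dt).
An antiderivative is F(t) = t**2*sin(t) + 2*t*cos(t) - 2*sin(t).
Then F(pi/4) - F(0) = (sqrt(2)*(-32 + pi**2 + 8*pi)/32) - (0) = sqrt(2)*(-32 + pi**2 + 8*pi)/32.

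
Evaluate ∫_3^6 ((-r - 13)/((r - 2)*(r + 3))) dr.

-8*log(2) + 2*log(3)

Factor the denominator: r**2 + r - 6 = (r + 3)(r - 2).
Partial fractions: (-r - 13)/((r - 2)*(r + 3)) = 2/(r + 3) - 3/(r - 2).
An antiderivative is F(r) = -3*log(r - 2) + 2*log(r + 3).
Then F(6) - F(3) = (log(81/64)) - (log(36)) = -8*log(2) + 2*log(3).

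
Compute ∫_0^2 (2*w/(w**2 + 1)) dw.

log(5)

Let u = w**2 + 1, so du = 2*w dw. When w = 0, u = 1; when w = 2, u = 5.
The integral becomes ∫ 1/u du from 1 to 5, with antiderivative log(u).
Back in w: F(w) = log(w**2 + 1).
Then F(2) - F(0) = (log(5)) - (0) = log(5).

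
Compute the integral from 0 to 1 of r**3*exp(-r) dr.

6 - 16*exp(-1)

Integrate by parts 3 times (u = r^3, dv = exp(-r) dr).
An antiderivative is F(r) = (-r**3 - 3*r**2 - 6*r - 6)*exp(-r).
Then F(1) - F(0) = (-16*exp(-1)) - (-6) = 6 - 16*exp(-1).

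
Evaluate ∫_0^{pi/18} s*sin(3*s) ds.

Integrate by parts once (u = s, dv = sin(3*s) ds).
An antiderivative is F(s) = -s*cos(3*s)/3 + sin(3*s)/9.
Then F(pi/18) - F(0) = (-sqrt(3)*pi/108 + 1/18) - (0) = -sqrt(3)*pi/108 + 1/18.

-sqrt(3)*pi/108 + 1/18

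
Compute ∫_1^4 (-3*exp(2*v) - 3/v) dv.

-3*exp(8)/2 - log(64) + 3*exp(2)/2

An antiderivative is F(v) = -3*exp(2*v)/2 - 3*log(v).
Then F(4) - F(1) = (-3*exp(8)/2 - log(64)) - (-3*exp(2)/2) = -3*exp(8)/2 - log(64) + 3*exp(2)/2.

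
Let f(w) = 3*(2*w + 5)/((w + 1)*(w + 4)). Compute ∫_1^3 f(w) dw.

-3*log(5) + 3*log(2) + 3*log(7)

Factor the denominator: w**2 + 5*w + 4 = (w + 4)(w + 1).
Partial fractions: 3*(2*w + 5)/((w + 1)*(w + 4)) = 3/(w + 4) + 3/(w + 1).
An antiderivative is F(w) = 3*log(w + 1) + 3*log(w + 4).
Then F(3) - F(1) = (6*log(2) + 3*log(7)) - (3*log(2) + 3*log(5)) = -3*log(5) + 3*log(2) + 3*log(7).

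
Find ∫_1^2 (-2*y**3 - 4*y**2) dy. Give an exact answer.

By the power rule, an antiderivative is F(y) = -y**4/2 - 4*y**3/3.
Then F(2) - F(1) = (-56/3) - (-11/6) = -101/6.

-101/6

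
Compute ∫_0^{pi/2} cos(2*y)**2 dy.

Use the identity cos^2(2*y) = (1 + cos(4*y))/2.
An antiderivative is F(y) = y/2 + sin(4*y)/8.
Then F(pi/2) - F(0) = (pi/4) - (0) = pi/4.

pi/4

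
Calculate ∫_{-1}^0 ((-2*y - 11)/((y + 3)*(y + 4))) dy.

Factor the denominator: y**2 + 7*y + 12 = (y + 4)(y + 3).
Partial fractions: (-2*y - 11)/((y + 3)*(y + 4)) = 3/(y + 4) - 5/(y + 3).
An antiderivative is F(y) = -5*log(y + 3) + 3*log(y + 4).
Then F(0) - F(-1) = (-5*log(3) + 6*log(2)) - (log(27/32)) = -8*log(3) + 11*log(2).

-8*log(3) + 11*log(2)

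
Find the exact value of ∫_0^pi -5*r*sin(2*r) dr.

5*pi/2

Integrate by parts once (u = r, dv = -5*sin(2*r) dr).
An antiderivative is F(r) = 5*r*cos(2*r)/2 - 5*sin(2*r)/4.
Then F(pi) - F(0) = (5*pi/2) - (0) = 5*pi/2.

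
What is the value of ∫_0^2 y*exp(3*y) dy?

Integrate by parts once (u = y, dv = exp(3*y) dy).
An antiderivative is F(y) = (3*y - 1)*exp(3*y)/9.
Then F(2) - F(0) = (5*exp(6)/9) - (-1/9) = 1/9 + 5*exp(6)/9.

1/9 + 5*exp(6)/9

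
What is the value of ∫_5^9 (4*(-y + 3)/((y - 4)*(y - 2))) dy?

-2*log(7) - 2*log(5) + 2*log(3)

Factor the denominator: y**2 - 6*y + 8 = (y - 2)(y - 4).
Partial fractions: 4*(-y + 3)/((y - 4)*(y - 2)) = -2/(y - 2) - 2/(y - 4).
An antiderivative is F(y) = -2*log(y - 4) - 2*log(y - 2).
Then F(9) - F(5) = (-2*log(7) - 2*log(5)) - (-log(9)) = -2*log(7) - 2*log(5) + 2*log(3).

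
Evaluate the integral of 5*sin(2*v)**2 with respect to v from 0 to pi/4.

Use the identity sin^2(2*v) = (1 - cos(4*v))/2.
An antiderivative is F(v) = 5*v/2 - 5*sin(4*v)/8.
Then F(pi/4) - F(0) = (5*pi/8) - (0) = 5*pi/8.

5*pi/8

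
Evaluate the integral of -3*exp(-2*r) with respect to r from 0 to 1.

An antiderivative is F(r) = 3*exp(-2*r)/2.
Then F(1) - F(0) = (3*exp(-2)/2) - (3/2) = -3/2 + 3*exp(-2)/2.

-3/2 + 3*exp(-2)/2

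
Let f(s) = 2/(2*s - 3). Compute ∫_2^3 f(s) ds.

log(3)

An antiderivative is F(s) = log(2*s - 3).
Then F(3) - F(2) = (log(3)) - (0) = log(3).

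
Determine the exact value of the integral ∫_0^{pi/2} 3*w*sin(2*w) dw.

Integrate by parts once (u = w, dv = 3*sin(2*w) dw).
An antiderivative is F(w) = -3*w*cos(2*w)/2 + 3*sin(2*w)/4.
Then F(pi/2) - F(0) = (3*pi/4) - (0) = 3*pi/4.

3*pi/4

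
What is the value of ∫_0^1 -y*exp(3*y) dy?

Integrate by parts once (u = y, dv = -exp(3*y) dy).
An antiderivative is F(y) = (-3*y + 1)*exp(3*y)/9.
Then F(1) - F(0) = (-2*exp(3)/9) - (1/9) = -2*exp(3)/9 - 1/9.

-2*exp(3)/9 - 1/9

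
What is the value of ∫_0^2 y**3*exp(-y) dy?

Integrate by parts 3 times (u = y^3, dv = exp(-y) dy).
An antiderivative is F(y) = (-y**3 - 3*y**2 - 6*y - 6)*exp(-y).
Then F(2) - F(0) = (-38*exp(-2)) - (-6) = 6 - 38*exp(-2).

6 - 38*exp(-2)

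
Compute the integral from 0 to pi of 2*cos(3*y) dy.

0

An antiderivative is F(y) = 2*sin(3*y)/3.
Then F(pi) - F(0) = (0) - (0) = 0.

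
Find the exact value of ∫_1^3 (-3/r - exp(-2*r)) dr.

(-6*exp(6)*log(3) - exp(4) + 1)*exp(-6)/2

An antiderivative is F(r) = -3*log(r) + exp(-2*r)/2.
Then F(3) - F(1) = (-3*log(3) + exp(-6)/2) - (exp(-2)/2) = (-6*exp(6)*log(3) - exp(4) + 1)*exp(-6)/2.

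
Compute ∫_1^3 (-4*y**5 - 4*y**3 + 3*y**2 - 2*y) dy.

By the power rule, an antiderivative is F(y) = -2*y**6/3 - y**4 + y**3 - y**2.
Then F(3) - F(1) = (-549) - (-5/3) = -1642/3.

-1642/3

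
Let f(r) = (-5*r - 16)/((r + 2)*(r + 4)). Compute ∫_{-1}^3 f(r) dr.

-3*log(5) - 2*log(7) + 2*log(3)

Factor the denominator: r**2 + 6*r + 8 = (r + 4)(r + 2).
Partial fractions: (-5*r - 16)/((r + 2)*(r + 4)) = -2/(r + 4) - 3/(r + 2).
An antiderivative is F(r) = -3*log(r + 2) - 2*log(r + 4).
Then F(3) - F(-1) = (-3*log(5) - 2*log(7)) - (-log(9)) = -3*log(5) - 2*log(7) + 2*log(3).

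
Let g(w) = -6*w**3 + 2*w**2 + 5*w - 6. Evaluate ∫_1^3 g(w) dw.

By the power rule, an antiderivative is F(w) = -3*w**4/2 + 2*w**3/3 + 5*w**2/2 - 6*w.
Then F(3) - F(1) = (-99) - (-13/3) = -284/3.

-284/3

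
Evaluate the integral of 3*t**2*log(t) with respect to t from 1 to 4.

-21 + 128*log(2)

Integrate by parts once (u = ln t, dv = 3*t**2 dt).
An antiderivative is F(t) = t**3*(3*log(t) - 1)/3.
Then F(4) - F(1) = (-64/3 + 128*log(2)) - (-1/3) = -21 + 128*log(2).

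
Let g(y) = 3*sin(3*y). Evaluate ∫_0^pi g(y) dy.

2

An antiderivative is F(y) = -cos(3*y).
Then F(pi) - F(0) = (1) - (-1) = 2.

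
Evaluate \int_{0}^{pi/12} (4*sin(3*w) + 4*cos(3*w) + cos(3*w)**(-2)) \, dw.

5/3

An antiderivative is F(w) = 4*sin(3*w)/3 - 4*cos(3*w)/3 + tan(3*w)/3.
Then F(pi/12) - F(0) = (1/3) - (-4/3) = 5/3.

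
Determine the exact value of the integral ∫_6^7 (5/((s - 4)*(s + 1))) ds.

log(21/16)

Factor the denominator: s**2 - 3*s - 4 = (s + 1)(s - 4).
Partial fractions: 5/((s - 4)*(s + 1)) = -1/(s + 1) + 1/(s - 4).
An antiderivative is F(s) = log(s - 4) - log(s + 1).
Then F(7) - F(6) = (log(3/8)) - (log(2/7)) = log(21/16).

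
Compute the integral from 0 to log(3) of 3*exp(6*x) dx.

Let u = exp(x), so du = exp(x) dx. When x = 0, u = 1; when x = log(3), u = 3.
The integral becomes 3·∫ u**5 du from 1 to 3, with antiderivative u**6/2.
Back in x: F(x) = exp(6*x)/2.
Then F(log(3)) - F(0) = (729/2) - (1/2) = 364.

364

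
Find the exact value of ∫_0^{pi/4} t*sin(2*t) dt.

Integrate by parts once (u = t, dv = sin(2*t) dt).
An antiderivative is F(t) = -t*cos(2*t)/2 + sin(2*t)/4.
Then F(pi/4) - F(0) = (1/4) - (0) = 1/4.

1/4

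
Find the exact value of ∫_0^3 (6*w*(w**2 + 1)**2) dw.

Let u = w**2 + 1, so du = 2*w dw. When w = 0, u = 1; when w = 3, u = 10.
The integral becomes 3·∫ u**2 du from 1 to 10, with antiderivative u**3.
Back in w: F(w) = (w**2 + 1)**3.
Then F(3) - F(0) = (1000) - (1) = 999.

999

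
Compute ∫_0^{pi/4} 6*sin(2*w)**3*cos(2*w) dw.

Let u = sin(2*w), so du = 2*cos(2*w) dw. When w = 0, u = 0; when w = pi/4, u = 1.
The integral becomes 3·∫ u**3 du from 0 to 1, with antiderivative 3*u**4/4.
Back in w: F(w) = 3*sin(2*w)**4/4.
Then F(pi/4) - F(0) = (3/4) - (0) = 3/4.

3/4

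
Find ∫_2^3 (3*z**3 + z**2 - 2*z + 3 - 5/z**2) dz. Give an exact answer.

209/4

By the power rule, an antiderivative is F(z) = 3*z**4/4 + z**3/3 - z**2 + 3*z + 5/z.
Then F(3) - F(2) = (857/12) - (115/6) = 209/4.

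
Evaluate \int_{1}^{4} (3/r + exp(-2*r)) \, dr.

(-1 + exp(6) + 12*exp(8)*log(2))*exp(-8)/2

An antiderivative is F(r) = 3*log(r) - exp(-2*r)/2.
Then F(4) - F(1) = (-exp(-8)/2 + 6*log(2)) - (-exp(-2)/2) = (-1 + exp(6) + 12*exp(8)*log(2))*exp(-8)/2.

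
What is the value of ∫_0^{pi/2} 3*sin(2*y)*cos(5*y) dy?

-2/7

Use the identity sin(2*y)cos(5*y) = [sin(7*y) + sin(-3*y)]/2.
An antiderivative is F(y) = cos(3*y)/2 - 3*cos(7*y)/14.
Then F(pi/2) - F(0) = (0) - (2/7) = -2/7.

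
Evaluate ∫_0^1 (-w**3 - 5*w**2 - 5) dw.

By the power rule, an antiderivative is F(w) = -w**4/4 - 5*w**3/3 - 5*w.
Then F(1) - F(0) = (-83/12) - (0) = -83/12.

-83/12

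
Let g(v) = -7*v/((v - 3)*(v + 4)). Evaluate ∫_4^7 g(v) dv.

-4*log(11) + 6*log(2)

Factor the denominator: v**2 + v - 12 = (v + 4)(v - 3).
Partial fractions: -7*v/((v - 3)*(v + 4)) = -4/(v + 4) - 3/(v - 3).
An antiderivative is F(v) = -3*log(v - 3) - 4*log(v + 4).
Then F(7) - F(4) = (-4*log(11) - 6*log(2)) - (-12*log(2)) = -4*log(11) + 6*log(2).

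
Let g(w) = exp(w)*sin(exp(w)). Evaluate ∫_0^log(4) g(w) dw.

Let u = exp(w), so du = exp(w) dw. When w = 0, u = 1; when w = log(4), u = 4.
The integral becomes ∫ sin(u) du from 1 to 4, with antiderivative -cos(u).
Back in w: F(w) = -cos(exp(w)).
Then F(log(4)) - F(0) = (-cos(4)) - (-cos(1)) = cos(1) - cos(4).

cos(1) - cos(4)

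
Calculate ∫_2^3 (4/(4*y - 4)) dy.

An antiderivative is F(y) = log(4*y - 4).
Then F(3) - F(2) = (log(8)) - (log(4)) = log(2).

log(2)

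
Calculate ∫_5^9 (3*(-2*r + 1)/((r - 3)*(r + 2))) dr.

-3*log(11) - 3*log(3) + 3*log(7)

Factor the denominator: r**2 - r - 6 = (r + 2)(r - 3).
Partial fractions: 3*(-2*r + 1)/((r - 3)*(r + 2)) = -3/(r + 2) - 3/(r - 3).
An antiderivative is F(r) = -3*log(r - 3) - 3*log(r + 2).
Then F(9) - F(5) = (-3*log(11) - 3*log(3) - 3*log(2)) - (-3*log(7) - 3*log(2)) = -3*log(11) - 3*log(3) + 3*log(7).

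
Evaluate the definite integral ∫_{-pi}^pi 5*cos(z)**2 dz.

5*pi

Use the identity cos^2(z) = (1 + cos(2*z))/2.
An antiderivative is F(z) = 5*z/2 + 5*sin(2*z)/4.
Then F(pi) - F(-pi) = (5*pi/2) - (-5*pi/2) = 5*pi.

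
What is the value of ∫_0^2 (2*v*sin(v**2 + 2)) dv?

-cos(6) + cos(2)

Let u = v**2 + 2, so du = 2*v dv. When v = 0, u = 2; when v = 2, u = 6.
The integral becomes ∫ sin(u) du from 2 to 6, with antiderivative -cos(u).
Back in v: F(v) = -cos(v**2 + 2).
Then F(2) - F(0) = (-cos(6)) - (-cos(2)) = -cos(6) + cos(2).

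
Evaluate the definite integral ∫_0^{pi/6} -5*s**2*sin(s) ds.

Integrate by parts twice (u = s^2, dv = -5*sin(s) ds).
An antiderivative is F(s) = 5*s**2*cos(s) - 10*s*sin(s) - 10*cos(s).
Then F(pi/6) - F(0) = (-5*sqrt(3) - 5*pi/6 + 5*sqrt(3)*pi**2/72) - (-10) = -5*sqrt(3) - 5*pi/6 + 5*sqrt(3)*pi**2/72 + 10.

-5*sqrt(3) - 5*pi/6 + 5*sqrt(3)*pi**2/72 + 10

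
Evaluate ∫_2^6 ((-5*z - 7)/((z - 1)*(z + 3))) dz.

-4*log(3) - log(5)

Factor the denominator: z**2 + 2*z - 3 = (z + 3)(z - 1).
Partial fractions: (-5*z - 7)/((z - 1)*(z + 3)) = -2/(z + 3) - 3/(z - 1).
An antiderivative is F(z) = -3*log(z - 1) - 2*log(z + 3).
Then F(6) - F(2) = (-3*log(5) - 4*log(3)) - (-log(25)) = -4*log(3) - log(5).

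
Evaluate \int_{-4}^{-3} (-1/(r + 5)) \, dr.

-log(2)

An antiderivative is F(r) = -log(r + 5).
Then F(-3) - F(-4) = (-log(2)) - (0) = -log(2).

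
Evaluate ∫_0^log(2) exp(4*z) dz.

Let u = exp(z), so du = exp(z) dz. When z = 0, u = 1; when z = log(2), u = 2.
The integral becomes ∫ u**3 du from 1 to 2, with antiderivative u**4/4.
Back in z: F(z) = exp(4*z)/4.
Then F(log(2)) - F(0) = (4) - (1/4) = 15/4.

15/4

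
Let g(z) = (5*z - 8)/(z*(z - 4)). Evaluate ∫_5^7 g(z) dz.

Factor the denominator: z**2 - 4*z = z(z - 4).
Partial fractions: (5*z - 8)/(z*(z - 4)) = 2/z + 3/(z - 4).
An antiderivative is F(z) = 2*log(z) + 3*log(z - 4).
Then F(7) - F(5) = (3*log(3) + 2*log(7)) - (log(25)) = -2*log(5) + 3*log(3) + 2*log(7).

-2*log(5) + 3*log(3) + 2*log(7)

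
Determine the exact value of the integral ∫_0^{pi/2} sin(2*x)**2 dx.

Use the identity sin^2(2*x) = (1 - cos(4*x))/2.
An antiderivative is F(x) = x/2 - sin(4*x)/8.
Then F(pi/2) - F(0) = (pi/4) - (0) = pi/4.

pi/4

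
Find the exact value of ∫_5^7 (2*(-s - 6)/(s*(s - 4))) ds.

-5*log(3) - 3*log(5) + 3*log(7)

Factor the denominator: s**2 - 4*s = s(s - 4).
Partial fractions: 2*(-s - 6)/(s*(s - 4)) = 3/s - 5/(s - 4).
An antiderivative is F(s) = 3*log(s) - 5*log(s - 4).
Then F(7) - F(5) = (-5*log(3) + 3*log(7)) - (3*log(5)) = -5*log(3) - 3*log(5) + 3*log(7).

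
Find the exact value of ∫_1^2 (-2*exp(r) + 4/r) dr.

-2*exp(2) + 4*log(2) + 2*exp(1)

An antiderivative is F(r) = -2*exp(r) + 4*log(r).
Then F(2) - F(1) = (-2*exp(2) + log(16)) - (-2*exp(1)) = -2*exp(2) + 4*log(2) + 2*exp(1).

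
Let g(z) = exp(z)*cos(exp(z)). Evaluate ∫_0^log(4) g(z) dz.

Let u = exp(z), so du = exp(z) dz. When z = 0, u = 1; when z = log(4), u = 4.
The integral becomes ∫ cos(u) du from 1 to 4, with antiderivative sin(u).
Back in z: F(z) = sin(exp(z)).
Then F(log(4)) - F(0) = (sin(4)) - (sin(1)) = -sin(1) + sin(4).

-sin(1) + sin(4)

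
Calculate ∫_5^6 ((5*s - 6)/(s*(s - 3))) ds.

Factor the denominator: s**2 - 3*s = s(s - 3).
Partial fractions: (5*s - 6)/(s*(s - 3)) = 2/s + 3/(s - 3).
An antiderivative is F(s) = 2*log(s) + 3*log(s - 3).
Then F(6) - F(5) = (2*log(2) + 5*log(3)) - (3*log(2) + 2*log(5)) = -2*log(5) - log(2) + 5*log(3).

-2*log(5) - log(2) + 5*log(3)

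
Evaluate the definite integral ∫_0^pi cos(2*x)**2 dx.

pi/2

Use the identity cos^2(2*x) = (1 + cos(4*x))/2.
An antiderivative is F(x) = x/2 + sin(4*x)/8.
Then F(pi) - F(0) = (pi/2) - (0) = pi/2.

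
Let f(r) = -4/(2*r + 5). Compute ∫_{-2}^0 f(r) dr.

An antiderivative is F(r) = -2*log(2*r + 5).
Then F(0) - F(-2) = (-log(25)) - (0) = -log(25).

-log(25)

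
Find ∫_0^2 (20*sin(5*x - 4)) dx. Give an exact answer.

Let u = 5*x - 4, so du = 5 dx. When x = 0, u = -4; when x = 2, u = 6.
The integral becomes 4·∫ sin(u) du from -4 to 6, with antiderivative -4*cos(u).
Back in x: F(x) = -4*cos(5*x - 4).
Then F(2) - F(0) = (-4*cos(6)) - (-4*cos(4)) = -4*cos(6) + 4*cos(4).

-4*cos(6) + 4*cos(4)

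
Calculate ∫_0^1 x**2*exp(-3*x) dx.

2/27 - 17*exp(-3)/27

Integrate by parts twice (u = x^2, dv = exp(-3*x) dx).
An antiderivative is F(x) = (-9*x**2 - 6*x - 2)*exp(-3*x)/27.
Then F(1) - F(0) = (-17*exp(-3)/27) - (-2/27) = 2/27 - 17*exp(-3)/27.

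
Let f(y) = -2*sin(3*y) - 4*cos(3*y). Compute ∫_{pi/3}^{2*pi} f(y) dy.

An antiderivative is F(y) = -4*sin(3*y)/3 + 2*cos(3*y)/3.
Then F(2*pi) - F(pi/3) = (2/3) - (-2/3) = 4/3.

4/3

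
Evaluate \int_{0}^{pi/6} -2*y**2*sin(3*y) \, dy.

Integrate by parts twice (u = y^2, dv = -2*sin(3*y) dy).
An antiderivative is F(y) = 2*y**2*cos(3*y)/3 - 4*y*sin(3*y)/9 - 4*cos(3*y)/27.
Then F(pi/6) - F(0) = (-2*pi/27) - (-4/27) = 4/27 - 2*pi/27.

4/27 - 2*pi/27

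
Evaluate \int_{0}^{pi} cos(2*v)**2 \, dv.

pi/2

Use the identity cos^2(2*v) = (1 + cos(4*v))/2.
An antiderivative is F(v) = v/2 + sin(4*v)/8.
Then F(pi) - F(0) = (pi/2) - (0) = pi/2.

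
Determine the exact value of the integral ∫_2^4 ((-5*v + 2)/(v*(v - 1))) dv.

-3*log(3) - 2*log(2)

Factor the denominator: v**2 - v = v(v - 1).
Partial fractions: (-5*v + 2)/(v*(v - 1)) = -2/v - 3/(v - 1).
An antiderivative is F(v) = -2*log(v) - 3*log(v - 1).
Then F(4) - F(2) = (-3*log(3) - 4*log(2)) - (-log(4)) = -3*log(3) - 2*log(2).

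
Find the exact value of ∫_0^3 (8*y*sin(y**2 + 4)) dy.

-4*cos(13) + 4*cos(4)

Let u = y**2 + 4, so du = 2*y dy. When y = 0, u = 4; when y = 3, u = 13.
The integral becomes 4·∫ sin(u) du from 4 to 13, with antiderivative -4*cos(u).
Back in y: F(y) = -4*cos(y**2 + 4).
Then F(3) - F(0) = (-4*cos(13)) - (-4*cos(4)) = -4*cos(13) + 4*cos(4).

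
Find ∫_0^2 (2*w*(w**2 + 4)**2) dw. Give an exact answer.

Let u = w**2 + 4, so du = 2*w dw. When w = 0, u = 4; when w = 2, u = 8.
The integral becomes ∫ u**2 du from 4 to 8, with antiderivative u**3/3.
Back in w: F(w) = (w**2 + 4)**3/3.
Then F(2) - F(0) = (512/3) - (64/3) = 448/3.

448/3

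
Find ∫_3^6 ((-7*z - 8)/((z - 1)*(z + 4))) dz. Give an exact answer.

Factor the denominator: z**2 + 3*z - 4 = (z + 4)(z - 1).
Partial fractions: (-7*z - 8)/((z - 1)*(z + 4)) = -4/(z + 4) - 3/(z - 1).
An antiderivative is F(z) = -3*log(z - 1) - 4*log(z + 4).
Then F(6) - F(3) = (-7*log(5) - 4*log(2)) - (-4*log(7) - 3*log(2)) = -7*log(5) - log(2) + 4*log(7).

-7*log(5) - log(2) + 4*log(7)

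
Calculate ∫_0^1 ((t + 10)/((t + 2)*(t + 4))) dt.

-3*log(5) + 2*log(2) + 4*log(3)

Factor the denominator: t**2 + 6*t + 8 = (t + 4)(t + 2).
Partial fractions: (t + 10)/((t + 2)*(t + 4)) = -3/(t + 4) + 4/(t + 2).
An antiderivative is F(t) = 4*log(t + 2) - 3*log(t + 4).
Then F(1) - F(0) = (-3*log(5) + 4*log(3)) - (-log(4)) = -3*log(5) + 2*log(2) + 4*log(3).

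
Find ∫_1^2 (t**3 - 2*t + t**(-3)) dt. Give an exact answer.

9/8

By the power rule, an antiderivative is F(t) = t**4/4 - t**2 - 1/(2*t**2).
Then F(2) - F(1) = (-1/8) - (-5/4) = 9/8.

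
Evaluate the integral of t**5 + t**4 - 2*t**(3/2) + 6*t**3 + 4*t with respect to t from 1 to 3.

4598/15 - 36*sqrt(3)/5

By the power rule, an antiderivative is F(t) = t**6/6 - 4*t**(5/2)/5 + t**5/5 + 3*t**4/2 + 2*t**2.
Then F(3) - F(1) = (1548/5 - 36*sqrt(3)/5) - (46/15) = 4598/15 - 36*sqrt(3)/5.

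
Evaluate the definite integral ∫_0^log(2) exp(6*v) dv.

21/2

Let u = exp(v), so du = exp(v) dv. When v = 0, u = 1; when v = log(2), u = 2.
The integral becomes ∫ u**5 du from 1 to 2, with antiderivative u**6/6.
Back in v: F(v) = exp(6*v)/6.
Then F(log(2)) - F(0) = (32/3) - (1/6) = 21/2.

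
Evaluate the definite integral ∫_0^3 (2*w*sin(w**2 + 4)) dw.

-cos(13) + cos(4)

Let u = w**2 + 4, so du = 2*w dw. When w = 0, u = 4; when w = 3, u = 13.
The integral becomes ∫ sin(u) du from 4 to 13, with antiderivative -cos(u).
Back in w: F(w) = -cos(w**2 + 4).
Then F(3) - F(0) = (-cos(13)) - (-cos(4)) = -cos(13) + cos(4).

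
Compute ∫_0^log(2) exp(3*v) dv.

7/3

Let u = exp(v), so du = exp(v) dv. When v = 0, u = 1; when v = log(2), u = 2.
The integral becomes ∫ u**2 du from 1 to 2, with antiderivative u**3/3.
Back in v: F(v) = exp(3*v)/3.
Then F(log(2)) - F(0) = (8/3) - (1/3) = 7/3.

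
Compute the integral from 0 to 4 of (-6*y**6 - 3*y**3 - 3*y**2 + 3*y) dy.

By the power rule, an antiderivative is F(y) = -6*y**7/7 - 3*y**4/4 - y**3 + 3*y**2/2.
Then F(4) - F(0) = (-99928/7) - (0) = -99928/7.

-99928/7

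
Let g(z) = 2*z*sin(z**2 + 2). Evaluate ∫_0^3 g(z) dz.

cos(2) - cos(11)

Let u = z**2 + 2, so du = 2*z dz. When z = 0, u = 2; when z = 3, u = 11.
The integral becomes ∫ sin(u) du from 2 to 11, with antiderivative -cos(u).
Back in z: F(z) = -cos(z**2 + 2).
Then F(3) - F(0) = (-cos(11)) - (-cos(2)) = cos(2) - cos(11).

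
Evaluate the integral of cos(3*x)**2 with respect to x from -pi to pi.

pi

Use the identity cos^2(3*x) = (1 + cos(6*x))/2.
An antiderivative is F(x) = x/2 + sin(6*x)/12.
Then F(pi) - F(-pi) = (pi/2) - (-pi/2) = pi.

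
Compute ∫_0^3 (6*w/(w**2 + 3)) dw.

Let u = w**2 + 3, so du = 2*w dw. When w = 0, u = 3; when w = 3, u = 12.
The integral becomes 3·∫ 1/u du from 3 to 12, with antiderivative 3*log(u).
Back in w: F(w) = 3*log(w**2 + 3).
Then F(3) - F(0) = (3*log(3) + 6*log(2)) - (log(27)) = log(64).

log(64)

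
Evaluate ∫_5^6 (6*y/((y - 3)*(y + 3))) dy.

Factor the denominator: y**2 - 9 = (y + 3)(y - 3).
Partial fractions: 6*y/((y - 3)*(y + 3)) = 3/(y + 3) + 3/(y - 3).
An antiderivative is F(y) = 3*log(y - 3) + 3*log(y + 3).
Then F(6) - F(5) = (9*log(3)) - (12*log(2)) = -12*log(2) + 9*log(3).

-12*log(2) + 9*log(3)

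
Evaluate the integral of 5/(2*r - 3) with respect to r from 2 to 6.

5*log(3)

An antiderivative is F(r) = 5*log(2*r - 3)/2.
Then F(6) - F(2) = (5*log(3)) - (0) = 5*log(3).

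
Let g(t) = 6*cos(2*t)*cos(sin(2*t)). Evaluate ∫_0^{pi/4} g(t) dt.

3*sin(1)

Let u = sin(2*t), so du = 2*cos(2*t) dt. When t = 0, u = 0; when t = pi/4, u = 1.
The integral becomes 3·∫ cos(u) du from 0 to 1, with antiderivative 3*sin(u).
Back in t: F(t) = 3*sin(sin(2*t)).
Then F(pi/4) - F(0) = (3*sin(1)) - (0) = 3*sin(1).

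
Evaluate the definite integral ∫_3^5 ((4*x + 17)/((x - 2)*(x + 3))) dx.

-2*log(2) + 6*log(3)

Factor the denominator: x**2 + x - 6 = (x + 3)(x - 2).
Partial fractions: (4*x + 17)/((x - 2)*(x + 3)) = -1/(x + 3) + 5/(x - 2).
An antiderivative is F(x) = 5*log(x - 2) - log(x + 3).
Then F(5) - F(3) = (-3*log(2) + 5*log(3)) - (-log(6)) = -2*log(2) + 6*log(3).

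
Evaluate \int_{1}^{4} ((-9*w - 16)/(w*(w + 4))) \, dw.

-23*log(2) + 5*log(5)

Factor the denominator: w**2 + 4*w = (w + 4)w.
Partial fractions: (-9*w - 16)/(w*(w + 4)) = -5/(w + 4) - 4/w.
An antiderivative is F(w) = -4*log(w) - 5*log(w + 4).
Then F(4) - F(1) = (-23*log(2)) - (-5*log(5)) = -23*log(2) + 5*log(5).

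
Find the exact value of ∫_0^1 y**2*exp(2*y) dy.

Integrate by parts twice (u = y^2, dv = exp(2*y) dy).
An antiderivative is F(y) = (2*y**2 - 2*y + 1)*exp(2*y)/4.
Then F(1) - F(0) = (exp(2)/4) - (1/4) = -1/4 + exp(2)/4.

-1/4 + exp(2)/4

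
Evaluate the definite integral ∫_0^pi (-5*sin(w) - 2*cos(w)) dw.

-10

An antiderivative is F(w) = -2*sin(w) + 5*cos(w).
Then F(pi) - F(0) = (-5) - (5) = -10.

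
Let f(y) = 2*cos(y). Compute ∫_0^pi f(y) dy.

0

An antiderivative is F(y) = 2*sin(y).
Then F(pi) - F(0) = (0) - (0) = 0.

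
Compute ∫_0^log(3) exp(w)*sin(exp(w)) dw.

cos(1) - cos(3)

Let u = exp(w), so du = exp(w) dw. When w = 0, u = 1; when w = log(3), u = 3.
The integral becomes ∫ sin(u) du from 1 to 3, with antiderivative -cos(u).
Back in w: F(w) = -cos(exp(w)).
Then F(log(3)) - F(0) = (-cos(3)) - (-cos(1)) = cos(1) - cos(3).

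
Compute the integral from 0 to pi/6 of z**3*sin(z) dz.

Integrate by parts 3 times (u = z^3, dv = sin(z) dz).
An antiderivative is F(z) = -z**3*cos(z) + 3*z**2*sin(z) + 6*z*cos(z) - 6*sin(z).
Then F(pi/6) - F(0) = (-3 - sqrt(3)*pi**3/432 + pi**2/24 + sqrt(3)*pi/2) - (0) = -3 - sqrt(3)*pi**3/432 + pi**2/24 + sqrt(3)*pi/2.

-3 - sqrt(3)*pi**3/432 + pi**2/24 + sqrt(3)*pi/2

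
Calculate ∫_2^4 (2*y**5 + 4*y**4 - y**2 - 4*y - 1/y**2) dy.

By the power rule, an antiderivative is F(y) = y**6/3 + 4*y**5/5 - y**3/3 - 2*y**2 + 1/y.
Then F(4) - F(2) = (42629/20) - (1103/30) = 125681/60.

125681/60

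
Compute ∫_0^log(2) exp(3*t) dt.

7/3

Let u = exp(t), so du = exp(t) dt. When t = 0, u = 1; when t = log(2), u = 2.
The integral becomes ∫ u**2 du from 1 to 2, with antiderivative u**3/3.
Back in t: F(t) = exp(3*t)/3.
Then F(log(2)) - F(0) = (8/3) - (1/3) = 7/3.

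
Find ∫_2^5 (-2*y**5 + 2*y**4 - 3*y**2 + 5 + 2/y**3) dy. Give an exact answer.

By the power rule, an antiderivative is F(y) = -y**6/3 + 2*y**5/5 - y**3 + 5*y - 1/y**2.
Then F(5) - F(2) = (-304378/75) - (-407/60) = -405159/100.

-405159/100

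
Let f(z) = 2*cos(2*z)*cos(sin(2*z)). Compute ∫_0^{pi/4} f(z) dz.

sin(1)

Let u = sin(2*z), so du = 2*cos(2*z) dz. When z = 0, u = 0; when z = pi/4, u = 1.
The integral becomes ∫ cos(u) du from 0 to 1, with antiderivative sin(u).
Back in z: F(z) = sin(sin(2*z)).
Then F(pi/4) - F(0) = (sin(1)) - (0) = sin(1).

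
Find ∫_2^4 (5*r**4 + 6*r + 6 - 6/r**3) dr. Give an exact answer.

By the power rule, an antiderivative is F(r) = r**5 + 3*r**2 + 6*r + 3/r**2.
Then F(4) - F(2) = (17539/16) - (227/4) = 16631/16.

16631/16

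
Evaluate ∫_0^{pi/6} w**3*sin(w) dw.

Integrate by parts 3 times (u = w^3, dv = sin(w) dw).
An antiderivative is F(w) = -w**3*cos(w) + 3*w**2*sin(w) + 6*w*cos(w) - 6*sin(w).
Then F(pi/6) - F(0) = (-3 - sqrt(3)*pi**3/432 + pi**2/24 + sqrt(3)*pi/2) - (0) = -3 - sqrt(3)*pi**3/432 + pi**2/24 + sqrt(3)*pi/2.

-3 - sqrt(3)*pi**3/432 + pi**2/24 + sqrt(3)*pi/2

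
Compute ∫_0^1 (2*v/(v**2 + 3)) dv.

Let u = v**2 + 3, so du = 2*v dv. When v = 0, u = 3; when v = 1, u = 4.
The integral becomes ∫ 1/u du from 3 to 4, with antiderivative log(u).
Back in v: F(v) = log(v**2 + 3).
Then F(1) - F(0) = (log(4)) - (log(3)) = log(4/3).

log(4/3)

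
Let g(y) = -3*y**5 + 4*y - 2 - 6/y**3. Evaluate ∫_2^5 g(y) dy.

-774513/100

By the power rule, an antiderivative is F(y) = -y**6/2 + 2*y**2 - 2*y + 3/y**2.
Then F(5) - F(2) = (-388619/50) - (-109/4) = -774513/100.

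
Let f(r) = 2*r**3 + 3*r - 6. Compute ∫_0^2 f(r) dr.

By the power rule, an antiderivative is F(r) = r**4/2 + 3*r**2/2 - 6*r.
Then F(2) - F(0) = (2) - (0) = 2.

2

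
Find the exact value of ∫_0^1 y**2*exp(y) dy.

Integrate by parts twice (u = y^2, dv = exp(y) dy).
An antiderivative is F(y) = (y**2 - 2*y + 2)*exp(y).
Then F(1) - F(0) = (E) - (2) = -2 + E.

-2 + E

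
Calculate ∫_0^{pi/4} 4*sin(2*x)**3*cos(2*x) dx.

1/2

Let u = sin(2*x), so du = 2*cos(2*x) dx. When x = 0, u = 0; when x = pi/4, u = 1.
The integral becomes 2·∫ u**3 du from 0 to 1, with antiderivative u**4/2.
Back in x: F(x) = sin(2*x)**4/2.
Then F(pi/4) - F(0) = (1/2) - (0) = 1/2.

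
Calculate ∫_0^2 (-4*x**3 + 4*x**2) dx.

-16/3

By the power rule, an antiderivative is F(x) = -x**4 + 4*x**3/3.
Then F(2) - F(0) = (-16/3) - (0) = -16/3.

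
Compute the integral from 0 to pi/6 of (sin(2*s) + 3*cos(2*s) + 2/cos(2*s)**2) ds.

1/4 + 7*sqrt(3)/4

An antiderivative is F(s) = 3*sin(2*s)/2 - cos(2*s)/2 + tan(2*s).
Then F(pi/6) - F(0) = (-1/4 + 7*sqrt(3)/4) - (-1/2) = 1/4 + 7*sqrt(3)/4.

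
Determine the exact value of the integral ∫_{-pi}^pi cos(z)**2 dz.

pi

Use the identity cos^2(z) = (1 + cos(2*z))/2.
An antiderivative is F(z) = z/2 + sin(2*z)/4.
Then F(pi) - F(-pi) = (pi/2) - (-pi/2) = pi.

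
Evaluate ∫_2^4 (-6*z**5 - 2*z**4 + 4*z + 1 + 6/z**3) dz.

By the power rule, an antiderivative is F(z) = -z**6 - 2*z**5/5 + 2*z**2 + z - 3/z**2.
Then F(4) - F(2) = (-357583/80) - (-1351/20) = -352179/80.

-352179/80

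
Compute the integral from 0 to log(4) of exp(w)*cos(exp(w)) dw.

Let u = exp(w), so du = exp(w) dw. When w = 0, u = 1; when w = log(4), u = 4.
The integral becomes ∫ cos(u) du from 1 to 4, with antiderivative sin(u).
Back in w: F(w) = sin(exp(w)).
Then F(log(4)) - F(0) = (sin(4)) - (sin(1)) = -sin(1) + sin(4).

-sin(1) + sin(4)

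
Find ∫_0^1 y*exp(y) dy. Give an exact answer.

1

Integrate by parts once (u = y, dv = exp(y) dy).
An antiderivative is F(y) = (y - 1)*exp(y).
Then F(1) - F(0) = (0) - (-1) = 1.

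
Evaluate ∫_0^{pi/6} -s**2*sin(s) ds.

Integrate by parts twice (u = s^2, dv = -sin(s) ds).
An antiderivative is F(s) = s**2*cos(s) - 2*s*sin(s) - 2*cos(s).
Then F(pi/6) - F(0) = (-sqrt(3) - pi/6 + sqrt(3)*pi**2/72) - (-2) = -sqrt(3) - pi/6 + sqrt(3)*pi**2/72 + 2.

-sqrt(3) - pi/6 + sqrt(3)*pi**2/72 + 2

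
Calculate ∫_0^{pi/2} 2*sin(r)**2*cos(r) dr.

Let u = sin(r), so du = cos(r) dr. When r = 0, u = 0; when r = pi/2, u = 1.
The integral becomes 2·∫ u**2 du from 0 to 1, with antiderivative 2*u**3/3.
Back in r: F(r) = 2*sin(r)**3/3.
Then F(pi/2) - F(0) = (2/3) - (0) = 2/3.

2/3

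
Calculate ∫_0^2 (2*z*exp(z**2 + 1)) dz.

Let u = z**2 + 1, so du = 2*z dz. When z = 0, u = 1; when z = 2, u = 5.
The integral becomes ∫ exp(u) du from 1 to 5, with antiderivative exp(u).
Back in z: F(z) = exp(z**2 + 1).
Then F(2) - F(0) = (exp(5)) - (exp(1)) = -exp(1) + exp(5).

-exp(1) + exp(5)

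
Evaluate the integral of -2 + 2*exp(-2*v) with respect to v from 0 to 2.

-3 - exp(-4)

An antiderivative is F(v) = -2*v - exp(-2*v).
Then F(2) - F(0) = (-4 - exp(-4)) - (-1) = -3 - exp(-4).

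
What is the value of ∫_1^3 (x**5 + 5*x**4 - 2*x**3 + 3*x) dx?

By the power rule, an antiderivative is F(x) = x**6/6 + x**5 - x**4/2 + 3*x**2/2.
Then F(3) - F(1) = (675/2) - (13/6) = 1006/3.

1006/3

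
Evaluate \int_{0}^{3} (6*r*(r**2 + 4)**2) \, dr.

Let u = r**2 + 4, so du = 2*r dr. When r = 0, u = 4; when r = 3, u = 13.
The integral becomes 3·∫ u**2 du from 4 to 13, with antiderivative u**3.
Back in r: F(r) = (r**2 + 4)**3.
Then F(3) - F(0) = (2197) - (64) = 2133.

2133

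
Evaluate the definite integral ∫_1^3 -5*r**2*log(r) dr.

130/9 - 45*log(3)

Integrate by parts once (u = ln r, dv = -5*r**2 dr).
An antiderivative is F(r) = -5*r**3*(3*log(r) - 1)/9.
Then F(3) - F(1) = (15 - 45*log(3)) - (5/9) = 130/9 - 45*log(3).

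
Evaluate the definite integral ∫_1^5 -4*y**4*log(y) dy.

Integrate by parts once (u = ln y, dv = -4*y**4 dy).
An antiderivative is F(y) = -4*y**5*(5*log(y) - 1)/25.
Then F(5) - F(1) = (500 - 2500*log(5)) - (4/25) = 12496/25 - 2500*log(5).

12496/25 - 2500*log(5)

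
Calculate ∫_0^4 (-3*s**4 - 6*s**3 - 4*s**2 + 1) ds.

By the power rule, an antiderivative is F(s) = -3*s**5/5 - 3*s**4/2 - 4*s**3/3 + s.
Then F(4) - F(0) = (-16196/15) - (0) = -16196/15.

-16196/15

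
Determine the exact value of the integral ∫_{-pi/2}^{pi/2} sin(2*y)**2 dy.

pi/2

Use the identity sin^2(2*y) = (1 - cos(4*y))/2.
An antiderivative is F(y) = y/2 - sin(4*y)/8.
Then F(pi/2) - F(-pi/2) = (pi/4) - (-pi/4) = pi/2.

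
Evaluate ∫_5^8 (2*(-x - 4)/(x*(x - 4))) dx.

-log(100)

Factor the denominator: x**2 - 4*x = x(x - 4).
Partial fractions: 2*(-x - 4)/(x*(x - 4)) = 2/x - 4/(x - 4).
An antiderivative is F(x) = 2*log(x) - 4*log(x - 4).
Then F(8) - F(5) = (-log(4)) - (log(25)) = -log(100).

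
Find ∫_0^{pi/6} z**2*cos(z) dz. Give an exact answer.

Integrate by parts twice (u = z^2, dv = cos(z) dz).
An antiderivative is F(z) = z**2*sin(z) + 2*z*cos(z) - 2*sin(z).
Then F(pi/6) - F(0) = (-1 + pi**2/72 + sqrt(3)*pi/6) - (0) = -1 + pi**2/72 + sqrt(3)*pi/6.

-1 + pi**2/72 + sqrt(3)*pi/6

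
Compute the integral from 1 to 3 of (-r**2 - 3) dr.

-44/3

By the power rule, an antiderivative is F(r) = -r**3/3 - 3*r.
Then F(3) - F(1) = (-18) - (-10/3) = -44/3.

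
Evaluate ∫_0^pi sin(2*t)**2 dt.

pi/2

Use the identity sin^2(2*t) = (1 - cos(4*t))/2.
An antiderivative is F(t) = t/2 - sin(4*t)/8.
Then F(pi) - F(0) = (pi/2) - (0) = pi/2.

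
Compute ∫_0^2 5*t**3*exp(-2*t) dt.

15/8 - 355*exp(-4)/8

Integrate by parts 3 times (u = t^3, dv = 5*exp(-2*t) dt).
An antiderivative is F(t) = (-20*t**3 - 30*t**2 - 30*t - 15)*exp(-2*t)/8.
Then F(2) - F(0) = (-355*exp(-4)/8) - (-15/8) = 15/8 - 355*exp(-4)/8.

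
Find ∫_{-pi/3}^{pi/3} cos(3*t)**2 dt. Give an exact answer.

pi/3

Use the identity cos^2(3*t) = (1 + cos(6*t))/2.
An antiderivative is F(t) = t/2 + sin(6*t)/12.
Then F(pi/3) - F(-pi/3) = (pi/6) - (-pi/6) = pi/3.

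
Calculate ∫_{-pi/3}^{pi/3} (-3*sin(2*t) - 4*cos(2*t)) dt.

An antiderivative is F(t) = -2*sin(2*t) + 3*cos(2*t)/2.
Then F(pi/3) - F(-pi/3) = (-sqrt(3) - 3/4) - (-3/4 + sqrt(3)) = -2*sqrt(3).

-2*sqrt(3)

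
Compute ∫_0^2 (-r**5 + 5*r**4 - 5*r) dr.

By the power rule, an antiderivative is F(r) = -r**6/6 + r**5 - 5*r**2/2.
Then F(2) - F(0) = (34/3) - (0) = 34/3.

34/3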